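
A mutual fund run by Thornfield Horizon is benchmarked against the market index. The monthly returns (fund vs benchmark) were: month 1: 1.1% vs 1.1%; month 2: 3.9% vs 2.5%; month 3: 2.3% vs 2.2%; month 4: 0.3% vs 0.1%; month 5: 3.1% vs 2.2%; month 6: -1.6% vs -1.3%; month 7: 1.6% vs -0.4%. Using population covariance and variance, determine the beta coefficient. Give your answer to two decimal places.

r̄p = 1.5286%,  r̄m = 0.9143%
Cov = Σ(rp − r̄p)(rm − r̄m) / 7 = 2.0753
Var(rm) = Σ(rm − r̄m)² / 7 = 1.8784
β = Cov / Var = 2.0753 / 1.8784 = 1.1048

1.10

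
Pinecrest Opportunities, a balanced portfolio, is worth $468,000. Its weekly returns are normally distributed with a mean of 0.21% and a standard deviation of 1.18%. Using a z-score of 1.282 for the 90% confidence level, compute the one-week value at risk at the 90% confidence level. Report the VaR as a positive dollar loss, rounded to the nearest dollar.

$6,097

Return at the 90% tail: μ − z·σ = 0.21% − 1.282 × 1.18% = 0.21 − 1.51276 = -1.30276%
VaR = −(-1.30276%) × $468,000 = 1.30276% × $468,000 = $6,097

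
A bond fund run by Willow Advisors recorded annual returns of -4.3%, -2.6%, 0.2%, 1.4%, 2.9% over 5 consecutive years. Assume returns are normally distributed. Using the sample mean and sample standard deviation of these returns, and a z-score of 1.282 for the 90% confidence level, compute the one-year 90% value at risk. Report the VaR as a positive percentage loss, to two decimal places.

r̄ = (-4.3 − 2.6 + 0.2 + 1.4 + 2.9) / 5 = -2.40 / 5 = -0.4800%
Σ(r − r̄)² = (-4.3 − (-0.4800))² + (-2.6 − (-0.4800))² + … = 34.5080
σ = √[34.5080 / 4] = 2.9372%
VaR = −(r̄ − z·σ) = −(-0.4800 − 1.282 × 2.9372) = −(-4.2455) = 4.2455%

4.25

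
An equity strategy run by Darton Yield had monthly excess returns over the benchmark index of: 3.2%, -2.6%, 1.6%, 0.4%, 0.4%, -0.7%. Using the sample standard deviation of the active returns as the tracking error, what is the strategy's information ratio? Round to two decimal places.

μ = (3.2 − 2.6 + 1.6 + 0.4 + 0.4 − 0.7) / 6 = 2.30 / 6 = 0.3833%
Sample std dev = √[19.4883 / 5] = 1.9742%
IR = μ / tracking error = 0.3833 / 1.9742 = 0.1942

0.19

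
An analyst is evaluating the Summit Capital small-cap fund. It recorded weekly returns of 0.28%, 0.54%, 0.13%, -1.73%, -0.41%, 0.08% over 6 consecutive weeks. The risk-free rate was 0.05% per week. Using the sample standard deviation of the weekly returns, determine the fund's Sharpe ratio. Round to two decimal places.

μ = (0.28 + 0.54 + 0.13 − 1.73 − 0.41 + 0.08) / 6 = -1.110 / 6 = -0.1850%
Sample std dev = √[3.3490 / 5] = 0.8184%
Sharpe = (μ − rf) / σ = (-0.1850 − 0.05) / 0.8184 = -0.2350 / 0.8184 = -0.2871

-0.29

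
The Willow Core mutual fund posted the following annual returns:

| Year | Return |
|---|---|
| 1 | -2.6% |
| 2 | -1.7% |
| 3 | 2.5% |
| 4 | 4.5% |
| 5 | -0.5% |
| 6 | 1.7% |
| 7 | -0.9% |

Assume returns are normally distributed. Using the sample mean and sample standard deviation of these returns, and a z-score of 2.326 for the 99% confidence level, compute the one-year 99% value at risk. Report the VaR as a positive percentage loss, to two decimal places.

5.49

r̄ = (-2.6 − 1.7 + 2.5 + 4.5 − 0.5 + 1.7 − 0.9) / 7 = 0.4286%
Σ(r − r̄)² = (-2.6 − 0.4286)² + (-1.7 − 0.4286)² + … = 38.8143
sample σ = √(38.8143 / 6) = √6.4691 = 2.5434%
VaR = −(r̄ − z·σ) = −(0.4286 − 2.326 × 2.5434) = −(-5.4873) = 5.4873%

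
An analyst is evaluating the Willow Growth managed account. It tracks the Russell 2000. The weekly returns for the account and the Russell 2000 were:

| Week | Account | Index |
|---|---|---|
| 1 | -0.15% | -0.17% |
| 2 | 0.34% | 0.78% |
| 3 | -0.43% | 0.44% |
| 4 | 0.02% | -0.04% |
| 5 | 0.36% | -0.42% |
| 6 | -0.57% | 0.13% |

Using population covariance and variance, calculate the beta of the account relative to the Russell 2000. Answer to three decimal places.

-0.078

r̄p = -0.0717%,  r̄m = 0.1200%
Cov = Σ(rp − r̄p)(rm − r̄m) / 6 = -0.0122
Var(rm) = Σ(rm − r̄m)² / 6 = 0.1566
β = Cov / Var = -0.0122 / 0.1566 = -0.0779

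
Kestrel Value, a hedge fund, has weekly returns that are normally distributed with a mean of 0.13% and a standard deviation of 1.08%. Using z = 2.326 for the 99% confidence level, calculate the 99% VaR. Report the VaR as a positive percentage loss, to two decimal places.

2.38

VaR (as % loss) = −(μ − z·σ) = −(0.13% − 2.326 × 1.08%) = −(-2.38208%) = 2.38208%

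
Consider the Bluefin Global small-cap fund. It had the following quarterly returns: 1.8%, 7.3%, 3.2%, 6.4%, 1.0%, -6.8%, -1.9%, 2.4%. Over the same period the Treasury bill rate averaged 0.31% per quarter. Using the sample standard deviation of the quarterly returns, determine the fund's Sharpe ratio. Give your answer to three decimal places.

μ = (1.8 + 7.3 + 3.2 + 6.4 + 1 − 6.8 − 1.9 + 2.4) / 8 = 13.40 / 8 = 1.6750%
Sample σ = √[Σ(r − μ)² / 7] = √[141.8950 / 7] = √20.2707 = 4.5023%
Sharpe = (μ − rf) / σ = (1.6750 − 0.31) / 4.5023 = 1.3650 / 4.5023 = 0.3032

0.303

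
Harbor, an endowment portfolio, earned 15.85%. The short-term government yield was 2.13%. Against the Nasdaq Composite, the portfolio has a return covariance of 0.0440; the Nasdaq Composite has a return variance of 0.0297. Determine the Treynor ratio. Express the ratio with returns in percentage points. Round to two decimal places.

9.26

β = Cov / Var = 0.0440 / 0.0297 = 1.4815
Treynor = (Rp − Rf) / β = (15.85% − 2.13%) / 1.4815 = 13.72 / 1.4815 = 9.2609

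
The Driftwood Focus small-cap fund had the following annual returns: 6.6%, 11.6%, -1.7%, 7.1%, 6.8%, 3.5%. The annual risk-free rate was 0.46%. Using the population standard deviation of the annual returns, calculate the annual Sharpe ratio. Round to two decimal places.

μ = (6.6 + 11.6 − 1.7 + 7.1 + 6.8 + 3.5) / 6 = 33.90 / 6 = 5.6500%
Population σ = √[Σ(r − μ)² / 6] = √[98.3750 / 6] = √16.3958 = 4.0492%
Sharpe = (μ − rf) / σ = (5.6500 − 0.46) / 4.0492 = 5.1900 / 4.0492 = 1.2817

1.28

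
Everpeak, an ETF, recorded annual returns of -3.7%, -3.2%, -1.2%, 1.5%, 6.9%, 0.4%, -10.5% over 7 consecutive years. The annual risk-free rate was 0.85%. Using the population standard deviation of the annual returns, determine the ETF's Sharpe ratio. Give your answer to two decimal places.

r̄ = (-3.7 − 3.2 − 1.2 + 1.5 + 6.9 + 0.4 − 10.5) / 7 = -9.80 / 7 = -1.4000%
Σ(r − r̄)² = (-3.7 − (-1.4000))² + (-3.2 − (-1.4000))² + (-1.2 − (-1.4000))² + … = 171.9200
σ = √[171.9200 / 7] = 4.9558%
Sharpe = (r̄ − rf) / σ = (-1.4000 − 0.85) / 4.9558 = -2.2500 / 4.9558 = -0.4540

-0.45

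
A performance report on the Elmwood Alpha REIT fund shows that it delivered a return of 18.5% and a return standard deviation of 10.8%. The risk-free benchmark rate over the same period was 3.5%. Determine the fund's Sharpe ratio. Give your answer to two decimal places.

1.39

Sharpe = (Rp − Rf) / σp = (18.5% − 3.5%) / 10.8% = 15.00% / 10.8% = 1.3889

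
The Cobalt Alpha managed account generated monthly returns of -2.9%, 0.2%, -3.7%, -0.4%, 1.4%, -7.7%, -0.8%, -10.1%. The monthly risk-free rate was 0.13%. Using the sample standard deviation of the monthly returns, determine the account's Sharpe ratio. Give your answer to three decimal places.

-0.775

Mean return r̄ = -24.00 / 8 = -3.0000%
Sample σ = √[Σ(r − r̄)² / 7] = √[114.2000 / 7] = √16.3143 = 4.0391%
Sharpe = (r̄ − rf) / σ = (-3.0000 − 0.13) / 4.0391 = -3.1300 / 4.0391 = -0.7749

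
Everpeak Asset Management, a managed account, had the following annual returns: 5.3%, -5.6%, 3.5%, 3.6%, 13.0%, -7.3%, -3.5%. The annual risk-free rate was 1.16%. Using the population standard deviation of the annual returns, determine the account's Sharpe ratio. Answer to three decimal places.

0.019

r̄ = (5.3 − 5.6 + 3.5 + 3.6 + 13 − 7.3 − 3.5) / 7 = 1.2857%
Σ(r − r̄)² = (5.3 − 1.2857)² + (-5.6 − 1.2857)² + … = 307.6286
σ = √[307.6286 / 7] = 6.6292%
Sharpe = (r̄ − rf) / σ = (1.2857 − 1.16) / 6.6292 = 0.1257 / 6.6292 = 0.0190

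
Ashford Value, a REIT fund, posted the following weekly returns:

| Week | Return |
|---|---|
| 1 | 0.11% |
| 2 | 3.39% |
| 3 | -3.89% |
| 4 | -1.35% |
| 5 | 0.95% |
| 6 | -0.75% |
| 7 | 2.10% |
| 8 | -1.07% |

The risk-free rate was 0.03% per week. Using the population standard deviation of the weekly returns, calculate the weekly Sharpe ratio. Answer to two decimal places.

r̄ = (0.11 + 3.39 − 3.89 − 1.35 + 0.95 − 0.75 + 2.1 − 1.07) / 8 = -0.510 / 8 = -0.0638%
Population σ = √[Σ(r − r̄)² / 8] = √[35.4462 / 8] = √4.4308 = 2.1049%
Sharpe = (r̄ − rf) / σ = (-0.0638 − 0.03) / 2.1049 = -0.0938 / 2.1049 = -0.0446

-0.04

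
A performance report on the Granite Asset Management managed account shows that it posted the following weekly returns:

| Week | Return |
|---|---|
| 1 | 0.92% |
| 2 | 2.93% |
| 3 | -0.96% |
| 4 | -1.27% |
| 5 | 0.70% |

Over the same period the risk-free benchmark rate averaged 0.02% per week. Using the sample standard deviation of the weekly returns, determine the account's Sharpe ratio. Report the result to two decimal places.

r̄ = (0.92 + 2.93 − 0.96 − 1.27 + 0.7) / 5 = 0.4640%
Σ(r − r̄)² = (0.92 − 0.4640)² + (2.93 − 0.4640)² + … = 11.3793
sample σ = √(11.3793 / 4) = √2.8448 = 1.6867%
Sharpe = (r̄ − rf) / σ = (0.4640 − 0.02) / 1.6867 = 0.4440 / 1.6867 = 0.2632

0.26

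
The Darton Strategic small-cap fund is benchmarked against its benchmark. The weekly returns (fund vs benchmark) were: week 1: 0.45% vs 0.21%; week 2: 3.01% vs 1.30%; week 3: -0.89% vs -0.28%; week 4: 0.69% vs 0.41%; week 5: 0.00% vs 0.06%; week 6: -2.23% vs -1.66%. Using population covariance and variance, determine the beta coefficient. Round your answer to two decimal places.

1.74

r̄p = 0.1717%,  r̄m = 0.0067%
Cov = Σ(rp − r̄p)(rm − r̄m) / 6 = 1.3724
Var(rm) = Σ(rm − r̄m)² / 6 = 0.7899
β = Cov / Var = 1.3724 / 0.7899 = 1.7374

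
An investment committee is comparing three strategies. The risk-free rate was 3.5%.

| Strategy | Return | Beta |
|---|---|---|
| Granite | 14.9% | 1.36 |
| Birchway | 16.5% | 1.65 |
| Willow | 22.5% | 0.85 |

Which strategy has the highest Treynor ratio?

Willow

Granite: Treynor = (14.9% − 3.5%) / 1.36 = 8.382
Birchway: Treynor = (16.5% − 3.5%) / 1.65 = 7.879
Willow: Treynor = (22.5% − 3.5%) / 0.85 = 22.353
Highest: Willow (22.353).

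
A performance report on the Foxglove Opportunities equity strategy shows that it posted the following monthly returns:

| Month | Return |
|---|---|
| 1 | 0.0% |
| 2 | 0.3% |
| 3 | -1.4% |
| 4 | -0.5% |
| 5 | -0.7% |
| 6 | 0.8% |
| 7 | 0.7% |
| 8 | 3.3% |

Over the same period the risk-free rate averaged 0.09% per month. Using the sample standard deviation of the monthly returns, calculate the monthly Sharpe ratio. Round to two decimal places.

0.16

Mean return r̄ = 2.50 / 8 = 0.3125%
Sample std dev = √[14.0288 / 7] = 1.4157%
Sharpe = (r̄ − rf) / σ = (0.3125 − 0.09) / 1.4157 = 0.2225 / 1.4157 = 0.1572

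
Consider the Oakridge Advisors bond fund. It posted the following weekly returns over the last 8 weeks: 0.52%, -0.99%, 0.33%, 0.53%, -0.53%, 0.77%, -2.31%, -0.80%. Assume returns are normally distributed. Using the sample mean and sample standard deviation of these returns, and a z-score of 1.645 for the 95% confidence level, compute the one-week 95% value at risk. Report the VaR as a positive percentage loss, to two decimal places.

2.04

Mean return r̄ = -2.480 / 8 = -0.3100%
Sample std dev = √[7.7214 / 7] = 1.0503%
VaR = −(r̄ − z·σ) = −(-0.3100 − 1.645 × 1.0503) = −(-2.0377) = 2.0377%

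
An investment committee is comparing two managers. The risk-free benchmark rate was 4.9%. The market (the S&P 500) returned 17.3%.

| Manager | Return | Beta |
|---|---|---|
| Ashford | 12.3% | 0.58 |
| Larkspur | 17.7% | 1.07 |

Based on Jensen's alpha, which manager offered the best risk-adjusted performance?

Ashford: α = 12.3% − [4.9% + 0.58 × (17.3% − 4.9%)] = 0.208
Larkspur: α = 17.7% − [4.9% + 1.07 × (17.3% − 4.9%)] = -0.468
Highest: Ashford (0.208).

Ashford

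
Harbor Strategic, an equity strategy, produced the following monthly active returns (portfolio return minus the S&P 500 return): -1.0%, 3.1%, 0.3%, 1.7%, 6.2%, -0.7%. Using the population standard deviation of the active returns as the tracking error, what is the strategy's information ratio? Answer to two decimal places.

μ = (-1 + 3.1 + 0.3 + 1.7 + 6.2 − 0.7) / 6 = 9.60 / 6 = 1.6000%
Σ(r − μ)² = 37.1600; population σ = √(37.1600/6) = 2.4886%
IR = μ / tracking error = 1.6000 / 2.4886 = 0.6429

0.64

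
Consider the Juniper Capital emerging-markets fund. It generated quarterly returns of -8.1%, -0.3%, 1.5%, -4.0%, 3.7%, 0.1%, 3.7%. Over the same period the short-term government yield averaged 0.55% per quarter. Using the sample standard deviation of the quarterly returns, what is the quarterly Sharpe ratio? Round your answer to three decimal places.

Mean return r̄ = -3.40 / 7 = -0.4857%
Sample std dev = √[109.6886 / 6] = 4.2757%
Sharpe = (r̄ − rf) / σ = (-0.4857 − 0.55) / 4.2757 = -1.0357 / 4.2757 = -0.2422

-0.242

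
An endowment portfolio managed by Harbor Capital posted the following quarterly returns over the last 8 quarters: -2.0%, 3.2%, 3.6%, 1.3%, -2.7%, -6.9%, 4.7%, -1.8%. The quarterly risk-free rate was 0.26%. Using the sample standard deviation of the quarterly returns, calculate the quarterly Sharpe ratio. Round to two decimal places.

-0.08

r̄ = (-2 + 3.2 + 3.6 + 1.3 − 2.7 − 6.9 + 4.7 − 1.8) / 8 = -0.0750%
Sample std dev = √[109.0750 / 7] = 3.9474%
Sharpe = (r̄ − rf) / σ = (-0.0750 − 0.26) / 3.9474 = -0.3350 / 3.9474 = -0.0849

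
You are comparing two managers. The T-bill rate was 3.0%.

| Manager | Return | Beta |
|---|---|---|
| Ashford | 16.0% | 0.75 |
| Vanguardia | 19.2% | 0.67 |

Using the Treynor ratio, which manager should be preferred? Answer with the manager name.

Vanguardia

Ashford: Treynor = (16.0% − 3.0%) / 0.75 = 17.333
Vanguardia: Treynor = (19.2% − 3.0%) / 0.67 = 24.179
Highest: Vanguardia (24.179).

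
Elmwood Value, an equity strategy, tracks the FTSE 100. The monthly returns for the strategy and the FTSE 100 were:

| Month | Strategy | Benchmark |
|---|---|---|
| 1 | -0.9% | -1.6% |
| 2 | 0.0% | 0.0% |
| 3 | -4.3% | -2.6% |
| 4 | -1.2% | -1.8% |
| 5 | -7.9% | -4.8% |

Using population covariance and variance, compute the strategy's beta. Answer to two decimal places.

r̄p = -2.8600%,  r̄m = -2.1600%
Cov = Σ(rp − r̄p)(rm − r̄m) / 5 = 4.3624
Var(rm) = Σ(rm − r̄m)² / 5 = 2.4544
β = Cov / Var = 4.3624 / 2.4544 = 1.7774

1.78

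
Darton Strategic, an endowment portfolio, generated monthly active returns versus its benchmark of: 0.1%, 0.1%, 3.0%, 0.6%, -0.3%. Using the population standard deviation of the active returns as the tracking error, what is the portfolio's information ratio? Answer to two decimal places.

0.59

Mean return μ = 3.50 / 5 = 0.7000%
Σ(r − μ)² = (0.1 − 0.7000)² + (0.1 − 0.7000)² + (3 − 0.7000)² + … = 7.0200
population σ = √(7.0200 / 5) = √1.4040 = 1.1849%
IR = μ / tracking error = 0.7000 / 1.1849 = 0.5908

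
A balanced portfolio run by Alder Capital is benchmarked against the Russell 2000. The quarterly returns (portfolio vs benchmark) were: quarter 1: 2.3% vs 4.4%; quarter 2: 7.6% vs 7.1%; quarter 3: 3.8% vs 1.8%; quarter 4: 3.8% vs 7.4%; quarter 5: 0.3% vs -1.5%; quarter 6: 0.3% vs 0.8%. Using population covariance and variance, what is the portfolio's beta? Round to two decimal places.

r̄p = 3.0167%,  r̄m = 3.3333%
Cov = Σ(rp − r̄p)(rm − r̄m) / 6 = 6.4161
Var(rm) = Σ(rm − r̄m)² / 6 = 10.6656
β = Cov / Var = 6.4161 / 10.6656 = 0.6016

0.60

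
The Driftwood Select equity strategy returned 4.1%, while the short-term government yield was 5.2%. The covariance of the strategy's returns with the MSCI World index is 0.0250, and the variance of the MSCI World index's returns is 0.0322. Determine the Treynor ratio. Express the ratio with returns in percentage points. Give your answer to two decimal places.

β = Cov / Var = 0.0250 / 0.0322 = 0.7764
Treynor = (Rp − Rf) / β = (4.1% − 5.2%) / 0.7764 = -1.10 / 0.7764 = -1.4168

-1.42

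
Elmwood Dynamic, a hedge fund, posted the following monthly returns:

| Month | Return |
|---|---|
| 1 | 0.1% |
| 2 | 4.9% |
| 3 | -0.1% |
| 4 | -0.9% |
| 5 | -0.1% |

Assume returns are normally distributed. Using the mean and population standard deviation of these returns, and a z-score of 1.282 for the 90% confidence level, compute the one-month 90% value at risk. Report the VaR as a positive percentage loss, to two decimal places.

1.90

r̄ = (0.1 + 4.9 − 0.1 − 0.9 − 0.1) / 5 = 3.90 / 5 = 0.7800%
Σ(r − r̄)² = (0.1 − 0.7800)² + (4.9 − 0.7800)² + … = 21.8080
σ = √[21.8080 / 5] = 2.0884%
VaR = −(r̄ − z·σ) = −(0.7800 − 1.282 × 2.0884) = −(-1.8973) = 1.8973%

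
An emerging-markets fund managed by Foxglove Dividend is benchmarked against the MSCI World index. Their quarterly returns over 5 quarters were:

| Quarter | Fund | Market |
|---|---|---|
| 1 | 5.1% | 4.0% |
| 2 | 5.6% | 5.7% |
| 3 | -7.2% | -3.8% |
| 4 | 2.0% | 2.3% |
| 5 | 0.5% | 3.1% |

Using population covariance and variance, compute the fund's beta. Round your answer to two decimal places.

r̄p = 1.2000%,  r̄m = 2.2600%
Cov = Σ(rp − r̄p)(rm − r̄m) / 5 = 14.4540
Var(rm) = Σ(rm − r̄m)² / 5 = 10.4584
β = Cov / Var = 14.4540 / 10.4584 = 1.3820

1.38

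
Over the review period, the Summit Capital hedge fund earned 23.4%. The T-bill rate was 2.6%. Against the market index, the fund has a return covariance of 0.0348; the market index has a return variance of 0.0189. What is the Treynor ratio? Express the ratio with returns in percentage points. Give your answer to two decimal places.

11.30

β = Cov / Var = 0.0348 / 0.0189 = 1.8413
Treynor = (Rp − Rf) / β = (23.4% − 2.6%) / 1.8413 = 20.80 / 1.8413 = 11.2964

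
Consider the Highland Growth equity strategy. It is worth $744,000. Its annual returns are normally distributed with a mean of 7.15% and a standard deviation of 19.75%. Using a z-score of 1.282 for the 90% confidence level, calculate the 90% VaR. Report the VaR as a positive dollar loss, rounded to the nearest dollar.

Return at the 90% tail: μ − z·σ = 7.15% − 1.282 × 19.75% = 7.15 − 25.3195 = -18.1695%
VaR = −(-18.1695%) × $744,000 = 18.1695% × $744,000 = $135,181

$135,181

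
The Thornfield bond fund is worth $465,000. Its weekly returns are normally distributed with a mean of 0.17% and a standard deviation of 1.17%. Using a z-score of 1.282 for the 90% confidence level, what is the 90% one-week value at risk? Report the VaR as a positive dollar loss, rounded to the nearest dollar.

$6,184

Return at the 90% tail: μ − z·σ = 0.17% − 1.282 × 1.17% = 0.17 − 1.49994 = -1.32994%
VaR = −(-1.32994%) × $465,000 = 1.32994% × $465,000 = $6,184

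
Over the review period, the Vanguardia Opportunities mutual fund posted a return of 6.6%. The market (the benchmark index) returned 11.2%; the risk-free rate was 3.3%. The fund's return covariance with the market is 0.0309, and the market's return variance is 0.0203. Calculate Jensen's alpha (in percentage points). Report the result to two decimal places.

β = Cov / Var = 0.0309 / 0.0203 = 1.5222
E[R] = Rf + β(Rm − Rf) = 3.3% + 1.5222 × (11.2% − 3.3%) = 15.3254%
α = Rp − E[R] = 6.6% − 15.3254% = -8.7254

-8.73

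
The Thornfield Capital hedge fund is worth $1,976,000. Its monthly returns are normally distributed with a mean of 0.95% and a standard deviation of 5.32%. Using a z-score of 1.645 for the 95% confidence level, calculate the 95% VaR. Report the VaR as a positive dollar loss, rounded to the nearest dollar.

Return at the 95% tail: μ − z·σ = 0.95% − 1.645 × 5.32% = 0.95 − 8.7514 = -7.8014%
VaR = −(-7.8014%) × $1,976,000 = 7.8014% × $1,976,000 = $154,156

$154,156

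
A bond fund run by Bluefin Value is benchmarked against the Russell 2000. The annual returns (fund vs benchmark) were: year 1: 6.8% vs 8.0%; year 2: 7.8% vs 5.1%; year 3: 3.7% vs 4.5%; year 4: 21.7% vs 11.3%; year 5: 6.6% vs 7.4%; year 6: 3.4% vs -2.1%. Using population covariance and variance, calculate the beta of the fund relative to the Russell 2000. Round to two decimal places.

1.10

r̄p = 8.3333%,  r̄m = 5.7000%
Cov = Σ(rp − r̄p)(rm − r̄m) / 6 = 18.7900
Var(rm) = Σ(rm − r̄m)² / 6 = 17.0300
β = Cov / Var = 18.7900 / 17.0300 = 1.1033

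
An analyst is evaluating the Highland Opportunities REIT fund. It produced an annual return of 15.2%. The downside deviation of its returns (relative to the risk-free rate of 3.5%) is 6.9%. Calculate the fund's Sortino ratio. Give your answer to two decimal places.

Sortino = (Rp − Rf) / σd = (15.2% − 3.5%) / 6.9% = 11.70% / 6.9% = 1.6957

1.70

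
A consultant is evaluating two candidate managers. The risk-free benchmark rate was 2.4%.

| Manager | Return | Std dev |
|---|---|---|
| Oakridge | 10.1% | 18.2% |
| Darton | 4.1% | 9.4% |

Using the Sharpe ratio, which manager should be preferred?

Oakridge

Oakridge: Sharpe ratio = (10.1% − 2.4%) / 18.2% = 0.423
Darton: Sharpe ratio = (4.1% − 2.4%) / 9.4% = 0.181
Highest: Oakridge (0.423).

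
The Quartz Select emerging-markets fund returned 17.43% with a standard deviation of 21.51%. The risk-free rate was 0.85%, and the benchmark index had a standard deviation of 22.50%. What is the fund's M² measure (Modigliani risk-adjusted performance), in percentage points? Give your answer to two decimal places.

18.19

Sharpe = (Rp − Rf) / σp = (17.43% − 0.85%) / 21.51% = 0.7708
M² = Rf + Sharpe × σm = 0.85% + 0.7708 × 22.50% = 18.1930%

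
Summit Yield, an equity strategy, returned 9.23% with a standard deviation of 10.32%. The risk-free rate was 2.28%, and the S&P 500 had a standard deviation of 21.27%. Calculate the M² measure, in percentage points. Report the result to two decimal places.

16.60

Sharpe = (Rp − Rf) / σp = (9.23% − 2.28%) / 10.32% = 0.6734
M² = Rf + Sharpe × σm = 2.28% + 0.6734 × 21.27% = 16.6032%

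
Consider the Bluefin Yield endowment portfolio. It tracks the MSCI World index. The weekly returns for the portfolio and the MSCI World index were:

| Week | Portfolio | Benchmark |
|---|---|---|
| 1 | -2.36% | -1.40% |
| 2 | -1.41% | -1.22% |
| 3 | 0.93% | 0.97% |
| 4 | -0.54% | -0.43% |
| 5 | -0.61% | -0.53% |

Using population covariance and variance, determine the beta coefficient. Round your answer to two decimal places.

r̄p = -0.7980%,  r̄m = -0.5220%
Cov = Σ(rp − r̄p)(rm − r̄m) / 5 = 0.8798
Var(rm) = Σ(rm − r̄m)² / 5 = 0.6985
β = Cov / Var = 0.8798 / 0.6985 = 1.2596

1.26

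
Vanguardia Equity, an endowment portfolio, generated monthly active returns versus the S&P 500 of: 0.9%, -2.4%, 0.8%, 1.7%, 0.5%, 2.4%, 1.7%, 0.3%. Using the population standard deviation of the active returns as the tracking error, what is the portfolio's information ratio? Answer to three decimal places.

r̄ = (0.9 − 2.4 + 0.8 + 1.7 + 0.5 + 2.4 + 1.7 + 0.3) / 8 = 5.90 / 8 = 0.7375%
Σ(r − r̄)² = (0.9 − 0.7375)² + (-2.4 − 0.7375)² + … = 14.7388
σ = √[14.7388 / 8] = 1.3573%
IR = r̄ / tracking error = 0.7375 / 1.3573 = 0.5434

0.543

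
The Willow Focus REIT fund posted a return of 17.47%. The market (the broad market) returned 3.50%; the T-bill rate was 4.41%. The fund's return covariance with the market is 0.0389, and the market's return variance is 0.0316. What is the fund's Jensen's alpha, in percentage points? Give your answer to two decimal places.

14.18

β = Cov / Var = 0.0389 / 0.0316 = 1.2310
E[R] = Rf + β(Rm − Rf) = 4.41% + 1.2310 × (3.50% − 4.41%) = 3.2898%
α = Rp − E[R] = 17.47% − 3.2898% = 14.1802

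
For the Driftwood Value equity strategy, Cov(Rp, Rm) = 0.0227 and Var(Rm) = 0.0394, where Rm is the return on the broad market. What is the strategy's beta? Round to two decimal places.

β = Cov(Rp, Rm) / Var(Rm) = 0.0227 / 0.0394 = 0.5761

0.58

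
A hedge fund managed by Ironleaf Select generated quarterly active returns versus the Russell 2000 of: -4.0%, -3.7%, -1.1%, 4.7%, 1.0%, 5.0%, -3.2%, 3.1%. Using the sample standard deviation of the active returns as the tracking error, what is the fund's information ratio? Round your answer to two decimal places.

0.06

r̄ = (-4 − 3.7 − 1.1 + 4.7 + 1 + 5 − 3.2 + 3.1) / 8 = 1.80 / 8 = 0.2250%
Σ(r − r̄)² = (-4 − 0.2250)² + (-3.7 − 0.2250)² + … = 98.4350
sample σ = √(98.4350 / 7) = √14.0621 = 3.7499%
IR = r̄ / tracking error = 0.2250 / 3.7499 = 0.0600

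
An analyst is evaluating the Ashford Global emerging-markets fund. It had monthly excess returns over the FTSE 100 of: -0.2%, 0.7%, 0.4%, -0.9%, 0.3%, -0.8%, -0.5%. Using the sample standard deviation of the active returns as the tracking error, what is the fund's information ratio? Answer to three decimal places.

Mean return μ = -1.00 / 7 = -0.1429%
Sample std dev = √[2.3371 / 6] = 0.6241%
IR = μ / tracking error = -0.1429 / 0.6241 = -0.2290

-0.229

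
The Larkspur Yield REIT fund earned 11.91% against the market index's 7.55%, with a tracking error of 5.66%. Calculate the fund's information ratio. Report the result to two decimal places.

0.77

IR = (Rp − Rb) / TE = (11.91% − 7.55%) / 5.66% = 4.36% / 5.66% = 0.7703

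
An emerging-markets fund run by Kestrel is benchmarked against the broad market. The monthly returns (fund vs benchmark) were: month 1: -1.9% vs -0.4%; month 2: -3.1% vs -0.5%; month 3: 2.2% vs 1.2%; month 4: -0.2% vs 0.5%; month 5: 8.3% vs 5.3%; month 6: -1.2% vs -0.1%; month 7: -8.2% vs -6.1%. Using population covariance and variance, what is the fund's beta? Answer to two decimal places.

1.47

r̄p = -0.5857%,  r̄m = -0.0143%
Cov = Σ(rp − r̄p)(rm − r̄m) / 7 = 14.1316
Var(rm) = Σ(rm − r̄m)² / 7 = 9.6298
β = Cov / Var = 14.1316 / 9.6298 = 1.4675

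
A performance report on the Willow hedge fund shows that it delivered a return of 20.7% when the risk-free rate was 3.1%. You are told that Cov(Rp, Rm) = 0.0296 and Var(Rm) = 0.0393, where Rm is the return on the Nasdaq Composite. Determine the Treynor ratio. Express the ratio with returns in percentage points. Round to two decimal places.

23.37

β = Cov / Var = 0.0296 / 0.0393 = 0.7532
Treynor = (Rp − Rf) / β = (20.7% − 3.1%) / 0.7532 = 17.60 / 0.7532 = 23.3670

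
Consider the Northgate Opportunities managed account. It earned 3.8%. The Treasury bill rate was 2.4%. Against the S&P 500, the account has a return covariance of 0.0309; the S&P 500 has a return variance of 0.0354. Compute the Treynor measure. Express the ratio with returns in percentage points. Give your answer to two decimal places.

1.60

β = Cov / Var = 0.0309 / 0.0354 = 0.8729
Treynor = (Rp − Rf) / β = (3.8% − 2.4%) / 0.8729 = 1.40 / 0.8729 = 1.6038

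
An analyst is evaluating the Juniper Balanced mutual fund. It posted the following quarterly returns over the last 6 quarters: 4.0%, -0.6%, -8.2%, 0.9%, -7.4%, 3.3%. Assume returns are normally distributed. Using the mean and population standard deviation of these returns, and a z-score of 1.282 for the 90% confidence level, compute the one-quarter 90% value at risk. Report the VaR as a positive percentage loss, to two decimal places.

7.51

μ = (4 − 0.6 − 8.2 + 0.9 − 7.4 + 3.3) / 6 = -1.3333%
Population std dev = √[139.3933 / 6] = 4.8200%
VaR = −(μ − z·σ) = −(-1.3333 − 1.282 × 4.8200) = −(-7.5125) = 7.5125%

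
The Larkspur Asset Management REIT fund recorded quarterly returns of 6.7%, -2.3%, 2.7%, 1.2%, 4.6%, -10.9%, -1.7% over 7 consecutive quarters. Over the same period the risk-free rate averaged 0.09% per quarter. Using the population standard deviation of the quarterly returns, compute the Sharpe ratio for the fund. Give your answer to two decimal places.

r̄ = (6.7 − 2.3 + 2.7 + 1.2 + 4.6 − 10.9 − 1.7) / 7 = 0.30 / 7 = 0.0429%
Population σ = √[Σ(r − r̄)² / 7] = √[201.7571 / 7] = √28.8224 = 5.3686%
Sharpe = (r̄ − rf) / σ = (0.0429 − 0.09) / 5.3686 = -0.0471 / 5.3686 = -0.0088

-0.01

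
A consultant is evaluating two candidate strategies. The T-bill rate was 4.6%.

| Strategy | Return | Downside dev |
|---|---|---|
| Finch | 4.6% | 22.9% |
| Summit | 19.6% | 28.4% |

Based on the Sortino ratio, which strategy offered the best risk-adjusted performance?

Summit

Finch: Sortino ratio = (4.6% − 4.6%) / 22.9% = 0.000
Summit: Sortino ratio = (19.6% − 4.6%) / 28.4% = 0.528
Highest: Summit (0.528).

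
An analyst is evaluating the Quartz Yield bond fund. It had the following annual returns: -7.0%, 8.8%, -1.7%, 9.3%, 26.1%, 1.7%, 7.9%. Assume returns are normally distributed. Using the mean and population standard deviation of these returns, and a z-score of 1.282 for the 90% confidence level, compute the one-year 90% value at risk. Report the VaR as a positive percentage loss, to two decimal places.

Mean return r̄ = 45.10 / 7 = 6.4429%
Σ(r − r̄)² = 671.7571; population σ = √(671.7571/7) = 9.7962%
VaR = −(r̄ − z·σ) = −(6.4429 − 1.282 × 9.7962) = −(-6.1158) = 6.1158%

6.12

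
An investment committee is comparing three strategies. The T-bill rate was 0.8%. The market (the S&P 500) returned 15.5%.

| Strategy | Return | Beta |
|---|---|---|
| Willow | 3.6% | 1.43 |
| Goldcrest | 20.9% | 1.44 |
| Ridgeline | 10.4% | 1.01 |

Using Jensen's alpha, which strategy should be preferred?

Willow: α = 3.6% − [0.8% + 1.43 × (15.5% − 0.8%)] = -18.221
Goldcrest: α = 20.9% − [0.8% + 1.44 × (15.5% − 0.8%)] = -1.068
Ridgeline: α = 10.4% − [0.8% + 1.01 × (15.5% − 0.8%)] = -5.247
Highest: Goldcrest (-1.068).

Goldcrest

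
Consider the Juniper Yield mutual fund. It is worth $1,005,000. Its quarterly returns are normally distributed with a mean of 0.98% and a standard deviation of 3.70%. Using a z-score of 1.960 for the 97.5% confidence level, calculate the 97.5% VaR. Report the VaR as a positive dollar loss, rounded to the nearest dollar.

$63,034

Return at the 97.5% tail: μ − z·σ = 0.98% − 1.960 × 3.70% = 0.98 − 7.2520 = -6.2720%
VaR = −(-6.2720%) × $1,005,000 = 6.2720% × $1,005,000 = $63,034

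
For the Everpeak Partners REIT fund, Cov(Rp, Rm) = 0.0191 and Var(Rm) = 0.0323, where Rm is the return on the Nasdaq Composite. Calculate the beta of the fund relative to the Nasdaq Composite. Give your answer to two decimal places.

β = Cov(Rp, Rm) / Var(Rm) = 0.0191 / 0.0323 = 0.5913

0.59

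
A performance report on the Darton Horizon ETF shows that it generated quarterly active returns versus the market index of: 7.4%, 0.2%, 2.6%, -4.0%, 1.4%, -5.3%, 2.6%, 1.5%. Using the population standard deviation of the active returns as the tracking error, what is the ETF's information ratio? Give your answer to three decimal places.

μ = (7.4 + 0.2 + 2.6 − 4 + 1.4 − 5.3 + 2.6 + 1.5) / 8 = 0.8000%
Population σ = √[Σ(r − μ)² / 8] = √[111.5000 / 8] = √13.9375 = 3.7333%
IR = μ / tracking error = 0.8000 / 3.7333 = 0.2143

0.214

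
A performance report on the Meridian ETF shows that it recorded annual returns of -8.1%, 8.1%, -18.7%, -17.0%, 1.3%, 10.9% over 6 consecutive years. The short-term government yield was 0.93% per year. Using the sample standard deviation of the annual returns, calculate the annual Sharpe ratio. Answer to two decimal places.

μ = (-8.1 + 8.1 − 18.7 − 17 + 1.3 + 10.9) / 6 = -3.9167%
Σ(r − μ)² = (-8.1 − (-3.9167))² + (8.1 − (-3.9167))² + (-18.7 − (-3.9167))² + … = 798.3683
sample σ = √(798.3683 / 5) = √159.6737 = 12.6362%
Sharpe = (μ − rf) / σ = (-3.9167 − 0.93) / 12.6362 = -4.8467 / 12.6362 = -0.3836

-0.38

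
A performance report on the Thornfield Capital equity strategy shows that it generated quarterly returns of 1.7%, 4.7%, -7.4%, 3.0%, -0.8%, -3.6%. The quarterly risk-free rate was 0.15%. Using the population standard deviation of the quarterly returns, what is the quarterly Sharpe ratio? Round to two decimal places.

-0.13

Mean return r̄ = -2.40 / 6 = -0.4000%
Σ(r − r̄)² = (1.7 − (-0.4000))² + (4.7 − (-0.4000))² + … = 101.3800
population σ = √(101.3800 / 6) = √16.8967 = 4.1106%
Sharpe = (r̄ − rf) / σ = (-0.4000 − 0.15) / 4.1106 = -0.5500 / 4.1106 = -0.1338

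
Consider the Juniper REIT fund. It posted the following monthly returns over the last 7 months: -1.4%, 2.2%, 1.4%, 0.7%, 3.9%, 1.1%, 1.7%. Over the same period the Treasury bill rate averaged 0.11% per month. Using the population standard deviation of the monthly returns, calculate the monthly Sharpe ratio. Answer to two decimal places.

r̄ = (-1.4 + 2.2 + 1.4 + 0.7 + 3.9 + 1.1 + 1.7) / 7 = 9.60 / 7 = 1.3714%
Population σ = √[Σ(r − r̄)² / 7] = √[15.3943 / 7] = √2.1992 = 1.4830%
Sharpe = (r̄ − rf) / σ = (1.3714 − 0.11) / 1.4830 = 1.2614 / 1.4830 = 0.8506

0.85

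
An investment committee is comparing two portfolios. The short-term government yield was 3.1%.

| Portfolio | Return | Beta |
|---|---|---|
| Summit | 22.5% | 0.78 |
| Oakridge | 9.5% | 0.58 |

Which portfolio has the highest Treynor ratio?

Summit: Treynor = (22.5% − 3.1%) / 0.78 = 24.872
Oakridge: Treynor = (9.5% − 3.1%) / 0.58 = 11.034
Highest: Summit (24.872).

Summit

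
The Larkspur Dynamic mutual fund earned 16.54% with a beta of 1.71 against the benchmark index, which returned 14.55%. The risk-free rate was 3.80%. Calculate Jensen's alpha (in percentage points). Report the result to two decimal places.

-5.64

CAPM expected return = Rf + β(Rm − Rf) = 3.80% + 1.71 × (14.55% − 3.80%) = 3.8 + 1.71 × 10.75 = 22.1825%
Jensen's α = Rp − E[R] = 16.54% − 22.1825% = -5.6425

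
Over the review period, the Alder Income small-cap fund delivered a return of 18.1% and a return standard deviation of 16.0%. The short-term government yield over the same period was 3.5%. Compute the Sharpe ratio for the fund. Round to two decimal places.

0.91

Sharpe = (Rp − Rf) / σp = (18.1% − 3.5%) / 16.0% = 14.60% / 16.0% = 0.9125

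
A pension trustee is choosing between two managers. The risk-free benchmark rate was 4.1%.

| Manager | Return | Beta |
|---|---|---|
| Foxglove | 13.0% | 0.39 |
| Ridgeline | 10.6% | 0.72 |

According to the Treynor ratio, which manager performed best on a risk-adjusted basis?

Foxglove

Foxglove: Treynor = (13.0% − 4.1%) / 0.39 = 22.821
Ridgeline: Treynor = (10.6% − 4.1%) / 0.72 = 9.028
Highest: Foxglove (22.821).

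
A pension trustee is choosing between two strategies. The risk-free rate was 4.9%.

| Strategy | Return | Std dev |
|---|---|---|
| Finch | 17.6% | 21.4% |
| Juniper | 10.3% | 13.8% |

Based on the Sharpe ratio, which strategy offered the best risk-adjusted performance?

Finch

Finch: Sharpe ratio = (17.6% − 4.9%) / 21.4% = 0.593
Juniper: Sharpe ratio = (10.3% − 4.9%) / 13.8% = 0.391
Highest: Finch (0.593).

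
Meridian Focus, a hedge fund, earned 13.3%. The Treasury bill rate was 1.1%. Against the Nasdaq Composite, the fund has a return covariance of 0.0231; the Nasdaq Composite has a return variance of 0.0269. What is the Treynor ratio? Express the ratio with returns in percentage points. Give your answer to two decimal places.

β = Cov / Var = 0.0231 / 0.0269 = 0.8587
Treynor = (Rp − Rf) / β = (13.3% − 1.1%) / 0.8587 = 12.20 / 0.8587 = 14.2075

14.21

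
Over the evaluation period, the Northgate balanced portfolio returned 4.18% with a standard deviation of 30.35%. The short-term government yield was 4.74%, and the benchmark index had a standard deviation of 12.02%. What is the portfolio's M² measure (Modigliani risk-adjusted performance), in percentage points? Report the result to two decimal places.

4.52

Sharpe = (Rp − Rf) / σp = (4.18% − 4.74%) / 30.35% = -0.0185
M² = Rf + Sharpe × σm = 4.74% + -0.0185 × 12.02% = 4.5176%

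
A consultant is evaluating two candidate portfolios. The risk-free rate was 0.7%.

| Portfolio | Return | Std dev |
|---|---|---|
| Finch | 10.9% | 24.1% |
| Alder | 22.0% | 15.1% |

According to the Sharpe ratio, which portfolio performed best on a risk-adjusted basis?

Finch: Sharpe ratio = (10.9% − 0.7%) / 24.1% = 0.423
Alder: Sharpe ratio = (22.0% − 0.7%) / 15.1% = 1.411
Highest: Alder (1.411).

Alder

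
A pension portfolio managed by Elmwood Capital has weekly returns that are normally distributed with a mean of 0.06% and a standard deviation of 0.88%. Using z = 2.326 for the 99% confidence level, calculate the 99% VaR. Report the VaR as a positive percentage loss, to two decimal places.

VaR (as % loss) = −(μ − z·σ) = −(0.06% − 2.326 × 0.88%) = −(-1.98688%) = 1.98688%

1.99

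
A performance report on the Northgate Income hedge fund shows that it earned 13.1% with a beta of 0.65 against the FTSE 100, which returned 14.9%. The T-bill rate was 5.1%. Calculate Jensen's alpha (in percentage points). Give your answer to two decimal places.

CAPM expected return = Rf + β(Rm − Rf) = 5.1% + 0.65 × (14.9% − 5.1%) = 5.1 + 0.65 × 9.80 = 11.4700%
Jensen's α = Rp − E[R] = 13.1% − 11.4700% = 1.6300

1.63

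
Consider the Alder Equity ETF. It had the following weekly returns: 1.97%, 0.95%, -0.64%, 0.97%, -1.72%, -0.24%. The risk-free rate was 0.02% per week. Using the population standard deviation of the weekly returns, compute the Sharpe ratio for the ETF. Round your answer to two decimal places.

Mean return μ = 1.290 / 6 = 0.2150%
Population std dev = √[8.8726 / 6] = 1.2160%
Sharpe = (μ − rf) / σ = (0.2150 − 0.02) / 1.2160 = 0.1950 / 1.2160 = 0.1604

0.16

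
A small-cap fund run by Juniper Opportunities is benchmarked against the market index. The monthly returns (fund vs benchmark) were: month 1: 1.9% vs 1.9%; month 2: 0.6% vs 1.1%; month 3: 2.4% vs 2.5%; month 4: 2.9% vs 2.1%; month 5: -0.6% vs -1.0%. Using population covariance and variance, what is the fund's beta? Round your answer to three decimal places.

0.960

r̄p = 1.4400%,  r̄m = 1.3200%
Cov = Σ(rp − r̄p)(rm − r̄m) / 5 = 1.4912
Var(rm) = Σ(rm − r̄m)² / 5 = 1.5536
β = Cov / Var = 1.4912 / 1.5536 = 0.9598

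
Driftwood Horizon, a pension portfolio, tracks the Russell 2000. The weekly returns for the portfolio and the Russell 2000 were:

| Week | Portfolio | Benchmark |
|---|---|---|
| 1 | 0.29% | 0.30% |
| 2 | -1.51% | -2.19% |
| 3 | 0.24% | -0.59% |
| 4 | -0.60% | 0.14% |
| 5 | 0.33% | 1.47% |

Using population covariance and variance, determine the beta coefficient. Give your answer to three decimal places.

0.473

r̄p = -0.2500%,  r̄m = -0.1740%
Cov = Σ(rp − r̄p)(rm − r̄m) / 5 = 0.6872
Var(rm) = Σ(rm − r̄m)² / 5 = 1.4527
β = Cov / Var = 0.6872 / 1.4527 = 0.4731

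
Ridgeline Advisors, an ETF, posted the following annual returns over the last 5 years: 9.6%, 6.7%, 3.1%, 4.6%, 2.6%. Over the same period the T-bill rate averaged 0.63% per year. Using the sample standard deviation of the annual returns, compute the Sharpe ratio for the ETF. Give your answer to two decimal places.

r̄ = (9.6 + 6.7 + 3.1 + 4.6 + 2.6) / 5 = 26.60 / 5 = 5.3200%
Sample σ = √[Σ(r − r̄)² / 4] = √[33.0680 / 4] = √8.2670 = 2.8752%
Sharpe = (r̄ − rf) / σ = (5.3200 − 0.63) / 2.8752 = 4.6900 / 2.8752 = 1.6312

1.63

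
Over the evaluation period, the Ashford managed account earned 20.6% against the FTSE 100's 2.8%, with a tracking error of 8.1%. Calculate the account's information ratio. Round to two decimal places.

IR = (Rp − Rb) / TE = (20.6% − 2.8%) / 8.1% = 17.80% / 8.1% = 2.1975

2.20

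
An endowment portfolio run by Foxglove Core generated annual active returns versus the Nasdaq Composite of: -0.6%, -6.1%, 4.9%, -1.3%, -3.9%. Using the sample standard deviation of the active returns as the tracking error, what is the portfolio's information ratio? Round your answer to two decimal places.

-0.34

Mean return r̄ = -7.00 / 5 = -1.4000%
Sample std dev = √[68.6800 / 4] = 4.1437%
IR = r̄ / tracking error = -1.4000 / 4.1437 = -0.3379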